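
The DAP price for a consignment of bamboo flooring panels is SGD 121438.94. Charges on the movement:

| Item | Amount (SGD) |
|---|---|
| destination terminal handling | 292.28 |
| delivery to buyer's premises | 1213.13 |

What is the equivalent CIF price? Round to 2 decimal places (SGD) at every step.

From DAP to CIF, the seller no longer bears: destination terminal, delivery.
CIF price = 121438.94 − 292.28 − 1213.13 = 119933.53

CIF price: SGD 119933.53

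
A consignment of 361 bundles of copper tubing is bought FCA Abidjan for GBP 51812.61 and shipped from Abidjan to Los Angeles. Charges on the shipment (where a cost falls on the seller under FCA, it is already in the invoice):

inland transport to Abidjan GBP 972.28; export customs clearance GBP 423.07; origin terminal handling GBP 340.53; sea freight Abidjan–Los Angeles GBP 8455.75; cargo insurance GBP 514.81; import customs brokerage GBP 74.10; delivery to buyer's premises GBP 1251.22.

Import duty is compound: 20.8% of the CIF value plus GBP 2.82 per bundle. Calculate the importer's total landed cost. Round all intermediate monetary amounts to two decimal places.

FCA: the seller delivers export-cleared goods to the carrier; the buyer bears costs from that point.
Already in the invoice (seller's account under FCA): inland to port, export clearance — exclude.
CIF value = FCA price + origin terminal + freight + insurance = 51812.61 + 340.53 + 8455.75 + 514.81 = 61123.70
Ad valorem component: 61123.70 × 20.8% = 12713.73
Specific component: 361 × 2.82 = 1018.02
Import duty = 12713.73 + 1018.02 = 13731.75
Buyer bears: origin terminal 340.53 + freight 8455.75 + insurance 514.81 + brokerage 74.10 + delivery 1251.22 + duty 13731.75 = 24368.16
Landed cost = invoice 51812.61 + 24368.16 = 76180.77

Total landed cost: GBP 76180.77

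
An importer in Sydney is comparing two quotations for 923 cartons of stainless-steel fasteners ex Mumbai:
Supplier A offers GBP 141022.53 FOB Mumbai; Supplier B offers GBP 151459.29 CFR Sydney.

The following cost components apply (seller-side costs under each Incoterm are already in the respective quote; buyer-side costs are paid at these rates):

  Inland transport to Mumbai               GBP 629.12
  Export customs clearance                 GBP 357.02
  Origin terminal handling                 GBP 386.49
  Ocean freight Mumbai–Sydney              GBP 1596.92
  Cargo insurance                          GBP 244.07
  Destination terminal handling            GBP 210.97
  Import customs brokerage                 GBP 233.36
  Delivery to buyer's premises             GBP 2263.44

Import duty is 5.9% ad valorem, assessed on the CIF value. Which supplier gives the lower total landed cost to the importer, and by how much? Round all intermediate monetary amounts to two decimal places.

Supplier A is cheaper by GBP 9361.39

Supplier A (FOB):
CIF value = FOB price + freight + insurance = 141022.53 + 1596.92 + 244.07 = 142863.52
Import duty = 142863.52 × 5.9% = 8428.95
Buyer bears (A): 1596.92 + 244.07 + 210.97 + 233.36 + 2263.44 = 4548.76
Landed cost (A) = invoice 141022.53 + 4548.76 + duty 8428.95 = 154000.24
Supplier B (CFR):
CIF value = CFR price + insurance = 151459.29 + 244.07 = 151703.36
Import duty = 151703.36 × 5.9% = 8950.50
Buyer bears (B): 244.07 + 210.97 + 233.36 + 2263.44 = 2951.84
Landed cost (B) = invoice 151459.29 + 2951.84 + duty 8950.50 = 163361.63
Difference = |154000.24 − 163361.63| = 9361.39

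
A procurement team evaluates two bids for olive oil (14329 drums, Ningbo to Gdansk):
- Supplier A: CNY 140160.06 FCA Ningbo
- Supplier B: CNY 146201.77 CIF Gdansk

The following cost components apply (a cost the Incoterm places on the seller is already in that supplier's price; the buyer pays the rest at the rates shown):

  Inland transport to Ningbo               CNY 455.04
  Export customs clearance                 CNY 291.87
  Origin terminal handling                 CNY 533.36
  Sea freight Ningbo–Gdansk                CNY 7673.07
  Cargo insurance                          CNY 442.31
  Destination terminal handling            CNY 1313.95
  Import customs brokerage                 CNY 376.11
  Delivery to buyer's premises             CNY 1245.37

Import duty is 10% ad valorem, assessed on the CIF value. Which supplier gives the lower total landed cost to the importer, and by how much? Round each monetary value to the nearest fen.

Supplier A (FCA):
CIF value = FCA price + origin terminal + freight + insurance = 140160.06 + 533.36 + 7673.07 + 442.31 = 148808.80
Import duty = 148808.80 × 10% = 14880.88
Buyer bears (A): 533.36 + 7673.07 + 442.31 + 1313.95 + 376.11 + 1245.37 = 11584.17
Landed cost (A) = invoice 140160.06 + 11584.17 + duty 14880.88 = 166625.11
Supplier B (CIF):
The CIF price already equals the CIF value: 146201.77
Import duty = 146201.77 × 10% = 14620.18
Buyer bears (B): 1313.95 + 376.11 + 1245.37 = 2935.43
Landed cost (B) = invoice 146201.77 + 2935.43 + duty 14620.18 = 163757.38
Difference = |166625.11 − 163757.38| = 2867.73

Supplier B is cheaper by CNY 2867.73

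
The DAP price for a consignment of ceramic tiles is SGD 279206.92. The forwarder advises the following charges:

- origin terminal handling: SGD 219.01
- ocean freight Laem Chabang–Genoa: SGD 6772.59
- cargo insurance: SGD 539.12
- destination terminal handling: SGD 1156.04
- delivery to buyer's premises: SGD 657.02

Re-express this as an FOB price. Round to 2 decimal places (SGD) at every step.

Not relevant to the conversion: origin terminal — on the seller under both DAP and FOB; already in the DAP price and stays in the FOB price.
From DAP to FOB, the seller no longer bears: freight, insurance, destination terminal, delivery.
FOB price = 279206.92 − 6772.59 − 539.12 − 1156.04 − 657.02 = 270082.15

FOB price: SGD 270082.15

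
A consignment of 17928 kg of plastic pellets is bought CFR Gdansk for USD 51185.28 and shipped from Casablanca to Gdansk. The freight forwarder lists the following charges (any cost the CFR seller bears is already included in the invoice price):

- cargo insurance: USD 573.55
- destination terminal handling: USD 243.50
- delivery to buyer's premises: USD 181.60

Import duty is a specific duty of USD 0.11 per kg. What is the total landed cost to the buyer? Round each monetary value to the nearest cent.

Total landed cost: USD 54156.01

CFR: the seller pays costs through ocean freight to the destination port, but not insurance.
CIF value = CFR price + insurance = 51185.28 + 573.55 = 51758.83
Import duty = 17928 × 0.11 = 1972.08
Buyer bears: insurance 573.55 + destination terminal 243.50 + delivery 181.60 + duty 1972.08 = 2970.73
Landed cost = invoice 51185.28 + 2970.73 = 54156.01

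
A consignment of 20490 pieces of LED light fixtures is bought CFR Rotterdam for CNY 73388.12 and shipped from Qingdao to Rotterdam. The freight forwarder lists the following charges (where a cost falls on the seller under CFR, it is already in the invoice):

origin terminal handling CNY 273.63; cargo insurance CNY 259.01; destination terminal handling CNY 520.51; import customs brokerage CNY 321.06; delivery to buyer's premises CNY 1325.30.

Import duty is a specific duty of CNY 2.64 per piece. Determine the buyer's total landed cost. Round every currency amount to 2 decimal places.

Total landed cost: CNY 129907.60

CFR: the seller pays costs through ocean freight to the destination port, but not insurance.
Already in the invoice (seller's account under CFR): origin terminal — exclude.
CIF value = CFR price + insurance = 73388.12 + 259.01 = 73647.13
Import duty = 20490 × 2.64 = 54093.60
Buyer bears: insurance 259.01 + destination terminal 520.51 + brokerage 321.06 + delivery 1325.30 + duty 54093.60 = 56519.48
Landed cost = invoice 73388.12 + 56519.48 = 129907.60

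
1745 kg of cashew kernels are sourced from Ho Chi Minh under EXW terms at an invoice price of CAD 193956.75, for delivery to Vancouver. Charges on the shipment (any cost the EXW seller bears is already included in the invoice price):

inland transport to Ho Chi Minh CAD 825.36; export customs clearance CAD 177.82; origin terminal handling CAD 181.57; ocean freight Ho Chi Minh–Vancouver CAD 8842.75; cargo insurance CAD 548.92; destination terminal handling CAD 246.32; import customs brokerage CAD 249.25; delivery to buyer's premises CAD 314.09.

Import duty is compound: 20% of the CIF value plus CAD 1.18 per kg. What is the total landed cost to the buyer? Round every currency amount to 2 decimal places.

EXW: the seller makes goods available at their premises; the buyer bears all onward costs.
CIF value = EXW price + inland to port + export clearance + origin terminal + freight + insurance = 193956.75 + 825.36 + 177.82 + 181.57 + 8842.75 + 548.92 = 204533.17
Ad valorem component: 204533.17 × 20% = 40906.63
Specific component: 1745 × 1.18 = 2059.10
Import duty = 40906.63 + 2059.10 = 42965.73
Buyer bears: inland to port 825.36 + export clearance 177.82 + origin terminal 181.57 + freight 8842.75 + insurance 548.92 + destination terminal 246.32 + brokerage 249.25 + delivery 314.09 + duty 42965.73 = 54351.81
Landed cost = invoice 193956.75 + 54351.81 = 248308.56

Total landed cost: CAD 248308.56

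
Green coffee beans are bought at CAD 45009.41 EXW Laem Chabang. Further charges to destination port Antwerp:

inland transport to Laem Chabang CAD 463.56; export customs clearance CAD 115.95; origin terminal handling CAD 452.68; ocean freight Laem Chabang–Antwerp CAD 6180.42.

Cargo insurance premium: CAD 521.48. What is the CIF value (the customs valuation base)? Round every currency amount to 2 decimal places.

CIF value: CAD 52743.50

CIF = EXW price + pre-shipment costs + freight + insurance
CIF = 45009.41 + 463.56 + 115.95 + 452.68 + 6180.42 + 521.48 = 52743.50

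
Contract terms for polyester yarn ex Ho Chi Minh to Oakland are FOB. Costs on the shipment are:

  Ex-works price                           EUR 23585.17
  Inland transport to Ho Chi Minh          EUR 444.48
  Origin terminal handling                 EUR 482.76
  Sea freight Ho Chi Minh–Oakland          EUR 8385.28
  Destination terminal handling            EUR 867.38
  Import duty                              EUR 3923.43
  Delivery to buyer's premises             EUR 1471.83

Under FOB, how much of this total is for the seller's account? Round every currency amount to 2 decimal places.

FOB: the seller bears costs until goods are on board at the origin port; the buyer bears freight, insurance and all costs thereafter.
Seller's account: goods 23585.17 + inland to port 444.48 + origin terminal 482.76 = 24512.41
Buyer's account: freight 8385.28 + destination terminal 867.38 + duty 3923.43 + delivery 1471.83 = 14647.92

Seller's account: EUR 24512.41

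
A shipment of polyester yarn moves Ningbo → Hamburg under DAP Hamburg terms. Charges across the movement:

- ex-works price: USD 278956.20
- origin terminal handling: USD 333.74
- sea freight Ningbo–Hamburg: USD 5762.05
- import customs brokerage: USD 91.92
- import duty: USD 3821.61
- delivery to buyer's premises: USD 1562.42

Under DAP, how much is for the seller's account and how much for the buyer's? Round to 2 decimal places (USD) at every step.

Seller: USD 286614.41; buyer: USD 3913.53

DAP: the seller bears all costs to the named destination except import duty and clearance.
Seller's account: goods 278956.20 + origin terminal 333.74 + freight 5762.05 + delivery 1562.42 = 286614.41
Buyer's account: brokerage 91.92 + duty 3821.61 = 3913.53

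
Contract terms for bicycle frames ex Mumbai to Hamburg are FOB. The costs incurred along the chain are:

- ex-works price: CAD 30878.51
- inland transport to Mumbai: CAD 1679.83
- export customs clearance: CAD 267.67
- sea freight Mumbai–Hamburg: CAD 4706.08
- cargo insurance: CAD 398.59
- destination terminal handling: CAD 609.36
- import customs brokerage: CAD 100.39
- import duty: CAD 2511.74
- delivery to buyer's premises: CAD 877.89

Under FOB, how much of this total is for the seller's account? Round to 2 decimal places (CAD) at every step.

FOB: the seller bears costs until goods are on board at the origin port; the buyer bears freight, insurance and all costs thereafter.
Seller's account: goods 30878.51 + inland to port 1679.83 + export clearance 267.67 = 32826.01
Buyer's account: freight 4706.08 + insurance 398.59 + destination terminal 609.36 + brokerage 100.39 + duty 2511.74 + delivery 877.89 = 9204.05

Seller's account: CAD 32826.01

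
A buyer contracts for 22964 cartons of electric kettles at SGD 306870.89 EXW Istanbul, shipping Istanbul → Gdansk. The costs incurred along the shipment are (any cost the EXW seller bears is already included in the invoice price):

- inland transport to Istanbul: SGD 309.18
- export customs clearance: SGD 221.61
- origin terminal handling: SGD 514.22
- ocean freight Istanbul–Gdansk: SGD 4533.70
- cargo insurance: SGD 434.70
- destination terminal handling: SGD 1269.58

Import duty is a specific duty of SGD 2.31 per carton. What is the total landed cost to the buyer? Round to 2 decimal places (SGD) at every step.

Total landed cost: SGD 367200.72

EXW: the seller makes goods available at their premises; the buyer bears all onward costs.
CIF value = EXW price + inland to port + export clearance + origin terminal + freight + insurance = 306870.89 + 309.18 + 221.61 + 514.22 + 4533.70 + 434.70 = 312884.30
Import duty = 22964 × 2.31 = 53046.84
Buyer bears: inland to port 309.18 + export clearance 221.61 + origin terminal 514.22 + freight 4533.70 + insurance 434.70 + destination terminal 1269.58 + duty 53046.84 = 60329.83
Landed cost = invoice 306870.89 + 60329.83 = 367200.72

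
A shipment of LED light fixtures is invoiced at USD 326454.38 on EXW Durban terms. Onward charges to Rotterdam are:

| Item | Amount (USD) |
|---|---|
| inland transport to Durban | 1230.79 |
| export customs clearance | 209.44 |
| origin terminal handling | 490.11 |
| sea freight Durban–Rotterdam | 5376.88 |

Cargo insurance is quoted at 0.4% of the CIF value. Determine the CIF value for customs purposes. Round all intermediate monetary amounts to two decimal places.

Let C be the CIF value. C = EXW price + pre-shipment costs + freight + 0.4% × C
C − 0.4% × C = 326454.38 + 1230.79 + 209.44 + 490.11 + 5376.88
0.996 × C = 333761.60
C = 333761.60 / 0.996 = 335102.01
Insurance premium = 0.4% × 335102.01 = 1340.41

CIF value: USD 335102.01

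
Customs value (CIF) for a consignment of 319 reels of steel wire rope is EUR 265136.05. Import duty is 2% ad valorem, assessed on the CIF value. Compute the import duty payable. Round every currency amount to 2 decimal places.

Import duty: EUR 5302.72

Import duty = 265136.05 × 2% = 5302.72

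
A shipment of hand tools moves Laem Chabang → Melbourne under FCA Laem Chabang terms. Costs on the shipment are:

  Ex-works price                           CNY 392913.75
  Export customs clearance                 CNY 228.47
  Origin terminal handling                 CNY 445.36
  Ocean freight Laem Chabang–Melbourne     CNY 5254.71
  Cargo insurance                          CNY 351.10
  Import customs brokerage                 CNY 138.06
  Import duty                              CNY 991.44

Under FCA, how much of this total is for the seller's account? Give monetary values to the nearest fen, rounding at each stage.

FCA: the seller delivers export-cleared goods to the carrier; the buyer bears costs from that point.
Seller's account: goods 392913.75 + export clearance 228.47 = 393142.22
Buyer's account: origin terminal 445.36 + freight 5254.71 + insurance 351.10 + brokerage 138.06 + duty 991.44 = 7180.67

Seller's account: CNY 393142.22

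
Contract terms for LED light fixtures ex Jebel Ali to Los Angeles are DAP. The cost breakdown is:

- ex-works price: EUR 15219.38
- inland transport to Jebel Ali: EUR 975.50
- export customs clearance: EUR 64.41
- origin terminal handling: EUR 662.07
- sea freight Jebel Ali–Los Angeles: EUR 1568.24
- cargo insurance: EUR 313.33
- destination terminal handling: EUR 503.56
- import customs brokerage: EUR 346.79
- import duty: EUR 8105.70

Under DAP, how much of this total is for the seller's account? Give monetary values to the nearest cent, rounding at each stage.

DAP: the seller bears all costs to the named destination except import duty and clearance.
Seller's account: goods 15219.38 + inland to port 975.50 + export clearance 64.41 + origin terminal 662.07 + freight 1568.24 + insurance 313.33 + destination terminal 503.56 = 19306.49
Buyer's account: brokerage 346.79 + duty 8105.70 = 8452.49

Seller's account: EUR 19306.49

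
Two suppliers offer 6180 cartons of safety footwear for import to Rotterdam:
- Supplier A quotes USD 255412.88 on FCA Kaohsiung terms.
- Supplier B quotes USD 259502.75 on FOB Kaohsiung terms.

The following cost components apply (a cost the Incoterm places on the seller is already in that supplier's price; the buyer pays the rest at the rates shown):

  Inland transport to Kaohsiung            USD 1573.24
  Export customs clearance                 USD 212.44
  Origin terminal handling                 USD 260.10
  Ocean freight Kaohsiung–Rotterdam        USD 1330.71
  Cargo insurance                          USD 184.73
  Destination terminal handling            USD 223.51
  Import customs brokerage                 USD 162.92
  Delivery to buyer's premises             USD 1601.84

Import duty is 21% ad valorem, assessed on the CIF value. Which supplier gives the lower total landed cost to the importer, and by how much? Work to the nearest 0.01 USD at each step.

Supplier A (FCA):
CIF value = FCA price + origin terminal + freight + insurance = 255412.88 + 260.10 + 1330.71 + 184.73 = 257188.42
Import duty = 257188.42 × 21% = 54009.57
Buyer bears (A): 260.10 + 1330.71 + 184.73 + 223.51 + 162.92 + 1601.84 = 3763.81
Landed cost (A) = invoice 255412.88 + 3763.81 + duty 54009.57 = 313186.26
Supplier B (FOB):
CIF value = FOB price + freight + insurance = 259502.75 + 1330.71 + 184.73 = 261018.19
Import duty = 261018.19 × 21% = 54813.82
Buyer bears (B): 1330.71 + 184.73 + 223.51 + 162.92 + 1601.84 = 3503.71
Landed cost (B) = invoice 259502.75 + 3503.71 + duty 54813.82 = 317820.28
Difference = |313186.26 − 317820.28| = 4634.02

Supplier A is cheaper by USD 4634.02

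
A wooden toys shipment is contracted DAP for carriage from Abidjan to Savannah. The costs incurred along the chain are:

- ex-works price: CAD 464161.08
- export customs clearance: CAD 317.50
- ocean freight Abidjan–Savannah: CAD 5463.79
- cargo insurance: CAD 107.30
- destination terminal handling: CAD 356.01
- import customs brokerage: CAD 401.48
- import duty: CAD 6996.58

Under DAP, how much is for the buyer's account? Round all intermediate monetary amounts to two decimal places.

Buyer's account: CAD 7398.06

DAP: the seller bears all costs to the named destination except import duty and clearance.
Seller's account: goods 464161.08 + export clearance 317.50 + freight 5463.79 + insurance 107.30 + destination terminal 356.01 = 470405.68
Buyer's account: brokerage 401.48 + duty 6996.58 = 7398.06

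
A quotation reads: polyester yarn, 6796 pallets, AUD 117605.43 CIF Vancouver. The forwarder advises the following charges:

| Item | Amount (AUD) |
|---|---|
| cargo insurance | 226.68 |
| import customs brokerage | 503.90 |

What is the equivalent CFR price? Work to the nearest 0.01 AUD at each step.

CFR price: AUD 117378.75

Not relevant to the conversion: brokerage — on the buyer under both terms; not part of either seller's price.
From CIF to CFR, the seller no longer bears: insurance.
CFR price = 117605.43 − 226.68 = 117378.75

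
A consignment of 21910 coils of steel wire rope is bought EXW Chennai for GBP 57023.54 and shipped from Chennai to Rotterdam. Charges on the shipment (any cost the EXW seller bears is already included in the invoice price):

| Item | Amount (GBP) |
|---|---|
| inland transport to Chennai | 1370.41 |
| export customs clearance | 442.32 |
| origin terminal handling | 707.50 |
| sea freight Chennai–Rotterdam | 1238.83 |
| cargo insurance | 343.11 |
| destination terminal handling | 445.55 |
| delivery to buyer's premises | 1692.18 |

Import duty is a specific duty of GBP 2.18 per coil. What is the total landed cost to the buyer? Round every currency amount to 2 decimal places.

EXW: the seller makes goods available at their premises; the buyer bears all onward costs.
CIF value = EXW price + inland to port + export clearance + origin terminal + freight + insurance = 57023.54 + 1370.41 + 442.32 + 707.50 + 1238.83 + 343.11 = 61125.71
Import duty = 21910 × 2.18 = 47763.80
Buyer bears: inland to port 1370.41 + export clearance 442.32 + origin terminal 707.50 + freight 1238.83 + insurance 343.11 + destination terminal 445.55 + delivery 1692.18 + duty 47763.80 = 54003.70
Landed cost = invoice 57023.54 + 54003.70 = 111027.24

Total landed cost: GBP 111027.24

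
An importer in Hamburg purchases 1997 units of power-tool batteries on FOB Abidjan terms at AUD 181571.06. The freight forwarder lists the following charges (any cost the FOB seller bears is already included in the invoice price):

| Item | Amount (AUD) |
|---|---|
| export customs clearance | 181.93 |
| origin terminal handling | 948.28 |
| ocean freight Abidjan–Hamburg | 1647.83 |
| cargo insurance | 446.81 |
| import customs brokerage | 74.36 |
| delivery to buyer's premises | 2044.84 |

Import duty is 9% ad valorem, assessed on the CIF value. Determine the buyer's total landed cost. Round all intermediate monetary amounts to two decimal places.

Total landed cost: AUD 202314.81

FOB: the seller bears costs until goods are on board at the origin port; the buyer bears freight, insurance and all costs thereafter.
Already in the invoice (seller's account under FOB): export clearance, origin terminal — exclude.
CIF value = FOB price + freight + insurance = 181571.06 + 1647.83 + 446.81 = 183665.70
Import duty = 183665.70 × 9% = 16529.91
Buyer bears: freight 1647.83 + insurance 446.81 + brokerage 74.36 + delivery 2044.84 + duty 16529.91 = 20743.75
Landed cost = invoice 181571.06 + 20743.75 = 202314.81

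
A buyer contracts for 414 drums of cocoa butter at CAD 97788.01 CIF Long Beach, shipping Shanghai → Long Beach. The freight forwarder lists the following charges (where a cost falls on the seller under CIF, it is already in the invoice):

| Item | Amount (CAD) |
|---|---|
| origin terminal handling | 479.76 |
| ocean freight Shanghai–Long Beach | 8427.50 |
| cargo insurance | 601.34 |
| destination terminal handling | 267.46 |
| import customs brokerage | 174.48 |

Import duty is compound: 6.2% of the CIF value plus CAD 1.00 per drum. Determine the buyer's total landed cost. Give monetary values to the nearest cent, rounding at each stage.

Total landed cost: CAD 104706.81

CIF: the seller pays costs through ocean freight and marine insurance to the destination port.
Already in the invoice (seller's account under CIF): origin terminal, freight, insurance — exclude.
The CIF price already equals the CIF value: 97788.01
Ad valorem component: 97788.01 × 6.2% = 6062.86
Specific component: 414 × 1.00 = 414.00
Import duty = 6062.86 + 414.00 = 6476.86
Buyer bears: destination terminal 267.46 + brokerage 174.48 + duty 6476.86 = 6918.80
Landed cost = invoice 97788.01 + 6918.80 = 104706.81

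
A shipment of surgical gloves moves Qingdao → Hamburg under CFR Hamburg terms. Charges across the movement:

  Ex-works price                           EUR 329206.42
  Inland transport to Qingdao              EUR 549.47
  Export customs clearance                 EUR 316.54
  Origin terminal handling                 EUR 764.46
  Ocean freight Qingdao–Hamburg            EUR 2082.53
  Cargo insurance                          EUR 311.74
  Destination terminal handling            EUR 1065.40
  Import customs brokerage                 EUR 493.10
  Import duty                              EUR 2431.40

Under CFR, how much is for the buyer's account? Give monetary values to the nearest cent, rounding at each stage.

Buyer's account: EUR 4301.64

CFR: the seller pays costs through ocean freight to the destination port, but not insurance.
Seller's account: goods 329206.42 + inland to port 549.47 + export clearance 316.54 + origin terminal 764.46 + freight 2082.53 = 332919.42
Buyer's account: insurance 311.74 + destination terminal 1065.40 + brokerage 493.10 + duty 2431.40 = 4301.64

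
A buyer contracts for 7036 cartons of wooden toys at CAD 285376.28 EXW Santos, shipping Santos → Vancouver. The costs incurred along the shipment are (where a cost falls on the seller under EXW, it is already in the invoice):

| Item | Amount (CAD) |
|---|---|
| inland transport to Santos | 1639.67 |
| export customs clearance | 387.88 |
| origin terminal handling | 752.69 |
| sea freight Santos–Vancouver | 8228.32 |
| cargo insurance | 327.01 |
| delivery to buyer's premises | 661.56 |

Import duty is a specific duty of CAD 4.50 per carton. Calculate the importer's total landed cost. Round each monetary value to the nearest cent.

Total landed cost: CAD 329035.41

EXW: the seller makes goods available at their premises; the buyer bears all onward costs.
CIF value = EXW price + inland to port + export clearance + origin terminal + freight + insurance = 285376.28 + 1639.67 + 387.88 + 752.69 + 8228.32 + 327.01 = 296711.85
Import duty = 7036 × 4.50 = 31662.00
Buyer bears: inland to port 1639.67 + export clearance 387.88 + origin terminal 752.69 + freight 8228.32 + insurance 327.01 + delivery 661.56 + duty 31662.00 = 43659.13
Landed cost = invoice 285376.28 + 43659.13 = 329035.41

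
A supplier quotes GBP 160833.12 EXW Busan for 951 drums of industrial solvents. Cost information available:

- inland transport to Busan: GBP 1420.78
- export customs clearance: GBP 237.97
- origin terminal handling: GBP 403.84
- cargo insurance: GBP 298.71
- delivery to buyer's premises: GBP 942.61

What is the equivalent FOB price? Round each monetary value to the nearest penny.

Not relevant to the conversion: delivery, insurance — on the buyer under both terms; not part of either seller's price.
From EXW to FOB, the seller additionally bears: inland to port, export clearance, origin terminal.
FOB price = 160833.12 + 1420.78 + 237.97 + 403.84 = 162895.71

FOB price: GBP 162895.71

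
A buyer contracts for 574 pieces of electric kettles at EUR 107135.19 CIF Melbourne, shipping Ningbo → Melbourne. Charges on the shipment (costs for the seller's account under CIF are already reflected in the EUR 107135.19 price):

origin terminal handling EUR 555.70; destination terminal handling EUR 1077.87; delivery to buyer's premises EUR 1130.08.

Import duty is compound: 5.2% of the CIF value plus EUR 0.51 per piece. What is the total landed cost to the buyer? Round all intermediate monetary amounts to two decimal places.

Total landed cost: EUR 115206.91

CIF: the seller pays costs through ocean freight and marine insurance to the destination port.
Already in the invoice (seller's account under CIF): origin terminal — exclude.
The CIF price already equals the CIF value: 107135.19
Ad valorem component: 107135.19 × 5.2% = 5571.03
Specific component: 574 × 0.51 = 292.74
Import duty = 5571.03 + 292.74 = 5863.77
Buyer bears: destination terminal 1077.87 + delivery 1130.08 + duty 5863.77 = 8071.72
Landed cost = invoice 107135.19 + 8071.72 = 115206.91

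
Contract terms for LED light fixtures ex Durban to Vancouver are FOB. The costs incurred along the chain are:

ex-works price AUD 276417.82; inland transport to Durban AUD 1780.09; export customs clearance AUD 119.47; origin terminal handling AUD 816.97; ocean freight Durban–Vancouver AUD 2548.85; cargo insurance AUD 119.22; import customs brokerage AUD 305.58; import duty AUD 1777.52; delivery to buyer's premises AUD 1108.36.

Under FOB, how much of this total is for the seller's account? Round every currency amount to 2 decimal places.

Seller's account: AUD 279134.35

FOB: the seller bears costs until goods are on board at the origin port; the buyer bears freight, insurance and all costs thereafter.
Seller's account: goods 276417.82 + inland to port 1780.09 + export clearance 119.47 + origin terminal 816.97 = 279134.35
Buyer's account: freight 2548.85 + insurance 119.22 + brokerage 305.58 + duty 1777.52 + delivery 1108.36 = 5859.53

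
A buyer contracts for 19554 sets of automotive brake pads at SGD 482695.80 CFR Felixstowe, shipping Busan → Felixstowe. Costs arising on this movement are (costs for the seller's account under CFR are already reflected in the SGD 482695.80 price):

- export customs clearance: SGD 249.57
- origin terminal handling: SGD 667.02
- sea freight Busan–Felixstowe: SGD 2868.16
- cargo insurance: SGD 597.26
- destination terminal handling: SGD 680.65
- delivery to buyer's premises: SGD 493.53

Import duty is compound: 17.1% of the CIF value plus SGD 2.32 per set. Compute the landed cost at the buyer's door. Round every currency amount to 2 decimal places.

CFR: the seller pays costs through ocean freight to the destination port, but not insurance.
Already in the invoice (seller's account under CFR): export clearance, origin terminal, freight — exclude.
CIF value = CFR price + insurance = 482695.80 + 597.26 = 483293.06
Ad valorem component: 483293.06 × 17.1% = 82643.11
Specific component: 19554 × 2.32 = 45365.28
Import duty = 82643.11 + 45365.28 = 128008.39
Buyer bears: insurance 597.26 + destination terminal 680.65 + delivery 493.53 + duty 128008.39 = 129779.83
Landed cost = invoice 482695.80 + 129779.83 = 612475.63

Total landed cost: SGD 612475.63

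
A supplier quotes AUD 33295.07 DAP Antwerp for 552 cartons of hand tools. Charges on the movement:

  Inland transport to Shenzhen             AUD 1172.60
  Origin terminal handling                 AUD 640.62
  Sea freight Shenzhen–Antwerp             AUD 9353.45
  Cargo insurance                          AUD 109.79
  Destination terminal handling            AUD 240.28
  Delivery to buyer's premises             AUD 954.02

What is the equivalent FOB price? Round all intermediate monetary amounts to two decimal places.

FOB price: AUD 22637.53

Not relevant to the conversion: inland to port, origin terminal — on the seller under both DAP and FOB; already in the DAP price and stays in the FOB price.
From DAP to FOB, the seller no longer bears: freight, insurance, destination terminal, delivery.
FOB price = 33295.07 − 9353.45 − 109.79 − 240.28 − 954.02 = 22637.53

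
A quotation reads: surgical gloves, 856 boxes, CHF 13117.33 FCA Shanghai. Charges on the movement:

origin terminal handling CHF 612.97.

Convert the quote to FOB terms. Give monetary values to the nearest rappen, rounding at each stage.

From FCA to FOB, the seller additionally bears: origin terminal.
FOB price = 13117.33 + 612.97 = 13730.30

FOB price: CHF 13730.30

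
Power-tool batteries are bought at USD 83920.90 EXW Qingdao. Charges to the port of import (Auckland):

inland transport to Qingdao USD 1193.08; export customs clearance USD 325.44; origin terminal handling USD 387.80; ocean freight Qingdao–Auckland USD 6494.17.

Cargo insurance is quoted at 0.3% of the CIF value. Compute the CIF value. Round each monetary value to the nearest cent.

CIF value: USD 92599.19

Let C be the CIF value. C = EXW price + pre-shipment costs + freight + 0.3% × C
C − 0.3% × C = 83920.90 + 1193.08 + 325.44 + 387.80 + 6494.17
0.997 × C = 92321.39
C = 92321.39 / 0.997 = 92599.19
Insurance premium = 0.3% × 92599.19 = 277.80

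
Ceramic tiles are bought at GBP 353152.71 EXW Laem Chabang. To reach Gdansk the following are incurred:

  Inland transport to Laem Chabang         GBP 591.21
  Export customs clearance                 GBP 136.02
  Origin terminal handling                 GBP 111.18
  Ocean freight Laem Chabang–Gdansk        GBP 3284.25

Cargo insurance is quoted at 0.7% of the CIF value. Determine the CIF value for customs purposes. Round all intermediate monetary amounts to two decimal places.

Let C be the CIF value. C = EXW price + pre-shipment costs + freight + 0.7% × C
C − 0.7% × C = 353152.71 + 591.21 + 136.02 + 111.18 + 3284.25
0.993 × C = 357275.37
C = 357275.37 / 0.993 = 359793.93
Insurance premium = 0.7% × 359793.93 = 2518.56

CIF value: GBP 359793.93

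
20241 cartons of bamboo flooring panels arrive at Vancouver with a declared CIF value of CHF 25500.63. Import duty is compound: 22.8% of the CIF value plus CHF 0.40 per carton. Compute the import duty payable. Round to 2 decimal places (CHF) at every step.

Ad valorem component: 25500.63 × 22.8% = 5814.14
Specific component: 20241 × 0.40 = 8096.40
Import duty = 5814.14 + 8096.40 = 13910.54

Import duty: CHF 13910.54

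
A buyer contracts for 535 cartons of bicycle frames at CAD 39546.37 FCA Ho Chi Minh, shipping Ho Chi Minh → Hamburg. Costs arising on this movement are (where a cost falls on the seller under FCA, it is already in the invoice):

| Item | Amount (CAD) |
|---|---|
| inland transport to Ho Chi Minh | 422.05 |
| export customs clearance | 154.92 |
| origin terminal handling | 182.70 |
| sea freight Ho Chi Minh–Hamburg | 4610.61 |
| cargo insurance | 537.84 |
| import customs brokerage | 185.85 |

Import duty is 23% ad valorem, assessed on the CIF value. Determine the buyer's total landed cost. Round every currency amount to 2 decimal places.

Total landed cost: CAD 55385.20

FCA: the seller delivers export-cleared goods to the carrier; the buyer bears costs from that point.
Already in the invoice (seller's account under FCA): inland to port, export clearance — exclude.
CIF value = FCA price + origin terminal + freight + insurance = 39546.37 + 182.70 + 4610.61 + 537.84 = 44877.52
Import duty = 44877.52 × 23% = 10321.83
Buyer bears: origin terminal 182.70 + freight 4610.61 + insurance 537.84 + brokerage 185.85 + duty 10321.83 = 15838.83
Landed cost = invoice 39546.37 + 15838.83 = 55385.20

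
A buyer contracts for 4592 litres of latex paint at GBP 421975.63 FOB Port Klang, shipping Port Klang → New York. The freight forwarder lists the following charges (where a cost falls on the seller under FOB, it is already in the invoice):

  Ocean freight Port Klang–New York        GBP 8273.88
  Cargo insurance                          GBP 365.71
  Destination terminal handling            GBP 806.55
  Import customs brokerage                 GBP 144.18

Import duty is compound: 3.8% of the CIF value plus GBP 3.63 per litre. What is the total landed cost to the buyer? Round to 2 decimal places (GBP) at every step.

FOB: the seller bears costs until goods are on board at the origin port; the buyer bears freight, insurance and all costs thereafter.
CIF value = FOB price + freight + insurance = 421975.63 + 8273.88 + 365.71 = 430615.22
Ad valorem component: 430615.22 × 3.8% = 16363.38
Specific component: 4592 × 3.63 = 16668.96
Import duty = 16363.38 + 16668.96 = 33032.34
Buyer bears: freight 8273.88 + insurance 365.71 + destination terminal 806.55 + brokerage 144.18 + duty 33032.34 = 42622.66
Landed cost = invoice 421975.63 + 42622.66 = 464598.29

Total landed cost: GBP 464598.29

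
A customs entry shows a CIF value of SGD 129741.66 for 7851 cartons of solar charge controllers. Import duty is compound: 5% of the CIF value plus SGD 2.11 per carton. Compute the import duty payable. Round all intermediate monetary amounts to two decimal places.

Import duty: SGD 23052.69

Ad valorem component: 129741.66 × 5% = 6487.08
Specific component: 7851 × 2.11 = 16565.61
Import duty = 6487.08 + 16565.61 = 23052.69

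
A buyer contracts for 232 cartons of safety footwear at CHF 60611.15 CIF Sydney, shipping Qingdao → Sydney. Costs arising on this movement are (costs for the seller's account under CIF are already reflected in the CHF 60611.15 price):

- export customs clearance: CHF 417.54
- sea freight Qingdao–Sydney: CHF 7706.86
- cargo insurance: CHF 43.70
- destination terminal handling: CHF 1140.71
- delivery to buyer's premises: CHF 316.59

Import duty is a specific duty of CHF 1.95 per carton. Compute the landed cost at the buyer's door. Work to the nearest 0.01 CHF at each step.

Total landed cost: CHF 62520.85

CIF: the seller pays costs through ocean freight and marine insurance to the destination port.
Already in the invoice (seller's account under CIF): export clearance, freight, insurance — exclude.
The CIF price already equals the CIF value: 60611.15
Import duty = 232 × 1.95 = 452.40
Buyer bears: destination terminal 1140.71 + delivery 316.59 + duty 452.40 = 1909.70
Landed cost = invoice 60611.15 + 1909.70 = 62520.85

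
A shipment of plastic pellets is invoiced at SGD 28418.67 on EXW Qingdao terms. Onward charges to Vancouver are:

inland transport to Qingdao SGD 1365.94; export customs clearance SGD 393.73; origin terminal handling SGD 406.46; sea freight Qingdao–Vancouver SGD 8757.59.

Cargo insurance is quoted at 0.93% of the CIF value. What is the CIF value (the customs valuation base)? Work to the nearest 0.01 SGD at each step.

CIF value: SGD 39711.71

Let C be the CIF value. C = EXW price + pre-shipment costs + freight + 0.93% × C
C − 0.93% × C = 28418.67 + 1365.94 + 393.73 + 406.46 + 8757.59
0.9907 × C = 39342.39
C = 39342.39 / 0.9907 = 39711.71
Insurance premium = 0.93% × 39711.71 = 369.32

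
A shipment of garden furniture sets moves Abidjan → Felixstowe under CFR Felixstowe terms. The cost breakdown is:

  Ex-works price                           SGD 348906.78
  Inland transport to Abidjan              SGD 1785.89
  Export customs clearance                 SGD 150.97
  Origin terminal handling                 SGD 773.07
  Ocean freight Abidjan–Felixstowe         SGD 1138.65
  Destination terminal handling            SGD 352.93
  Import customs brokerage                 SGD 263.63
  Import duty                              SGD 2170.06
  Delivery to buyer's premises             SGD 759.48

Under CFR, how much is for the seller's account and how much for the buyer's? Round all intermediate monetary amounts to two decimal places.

Seller: SGD 352755.36; buyer: SGD 3546.10

CFR: the seller pays costs through ocean freight to the destination port, but not insurance.
Seller's account: goods 348906.78 + inland to port 1785.89 + export clearance 150.97 + origin terminal 773.07 + freight 1138.65 = 352755.36
Buyer's account: destination terminal 352.93 + brokerage 263.63 + duty 2170.06 + delivery 759.48 = 3546.10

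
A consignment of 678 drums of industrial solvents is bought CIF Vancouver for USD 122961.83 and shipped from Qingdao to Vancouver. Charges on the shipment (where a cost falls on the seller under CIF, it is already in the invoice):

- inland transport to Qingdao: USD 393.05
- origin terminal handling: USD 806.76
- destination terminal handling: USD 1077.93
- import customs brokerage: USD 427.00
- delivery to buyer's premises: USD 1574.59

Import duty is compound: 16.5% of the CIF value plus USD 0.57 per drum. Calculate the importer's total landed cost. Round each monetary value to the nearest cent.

CIF: the seller pays costs through ocean freight and marine insurance to the destination port.
Already in the invoice (seller's account under CIF): inland to port, origin terminal — exclude.
The CIF price already equals the CIF value: 122961.83
Ad valorem component: 122961.83 × 16.5% = 20288.70
Specific component: 678 × 0.57 = 386.46
Import duty = 20288.70 + 386.46 = 20675.16
Buyer bears: destination terminal 1077.93 + brokerage 427.00 + delivery 1574.59 + duty 20675.16 = 23754.68
Landed cost = invoice 122961.83 + 23754.68 = 146716.51

Total landed cost: USD 146716.51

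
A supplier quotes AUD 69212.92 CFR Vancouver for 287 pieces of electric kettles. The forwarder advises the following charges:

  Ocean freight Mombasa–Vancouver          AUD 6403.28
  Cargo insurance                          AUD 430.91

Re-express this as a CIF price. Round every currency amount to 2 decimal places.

CIF price: AUD 69643.83

Not relevant to the conversion: freight — on the seller under both CFR and CIF; already in the CFR price and stays in the CIF price.
From CFR to CIF, the seller additionally bears: insurance.
CIF price = 69212.92 + 430.91 = 69643.83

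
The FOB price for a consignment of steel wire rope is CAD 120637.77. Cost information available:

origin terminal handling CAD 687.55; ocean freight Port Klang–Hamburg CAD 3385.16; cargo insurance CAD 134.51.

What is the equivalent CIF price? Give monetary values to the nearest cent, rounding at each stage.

Not relevant to the conversion: origin terminal — on the seller under both FOB and CIF; already in the FOB price and stays in the CIF price.
From FOB to CIF, the seller additionally bears: freight, insurance.
CIF price = 120637.77 + 3385.16 + 134.51 = 124157.44

CIF price: CAD 124157.44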